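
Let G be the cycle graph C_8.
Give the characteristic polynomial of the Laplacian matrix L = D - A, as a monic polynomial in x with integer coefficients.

The graph has 8 vertices and degree multiset [2, 2, 2, 2, 2, 2, 2, 2]; D is the diagonal matrix of degrees and L = D - A. Computing det(xI - L) by cofactor expansion (or equivalently via sum-over-permutations) gives x^8 - 16x^7 + 104x^6 - 352x^5 + 660x^4 - 672x^3 + 336x^2 - 64x. The coefficient of x^7 equals -trace(L) = -16, matching the sum of degrees. There is one zero in the spectrum, matching the 1 component.

x^8 - 16x^7 + 104x^6 - 352x^5 + 660x^4 - 672x^3 + 336x^2 - 64x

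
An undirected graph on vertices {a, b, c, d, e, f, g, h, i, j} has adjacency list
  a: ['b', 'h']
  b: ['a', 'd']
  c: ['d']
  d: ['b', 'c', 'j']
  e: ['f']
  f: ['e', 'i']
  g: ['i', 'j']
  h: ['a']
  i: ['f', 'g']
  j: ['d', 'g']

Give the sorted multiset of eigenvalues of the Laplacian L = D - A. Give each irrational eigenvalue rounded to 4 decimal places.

[0, 0.1172, 0.3820, 0.7586, 1.3820, 1.6674, 2.6180, 3.0846, 3.6180, 4.3721]

With the vertex order [a, b, c, d, e, f, g, h, i, j], the degrees are [2, 2, 1, 3, 1, 2, 2, 1, 2, 2], giving D = diag(2, 2, 1, 3, 1, 2, 2, 1, 2, 2) and L = D - A. The multiplicity of 0 as a Laplacian eigenvalue equals the number of connected components. There is one zero in the spectrum, matching the 1 component. The largest eigenvalue, 4.3721, is at most the vertex count 10.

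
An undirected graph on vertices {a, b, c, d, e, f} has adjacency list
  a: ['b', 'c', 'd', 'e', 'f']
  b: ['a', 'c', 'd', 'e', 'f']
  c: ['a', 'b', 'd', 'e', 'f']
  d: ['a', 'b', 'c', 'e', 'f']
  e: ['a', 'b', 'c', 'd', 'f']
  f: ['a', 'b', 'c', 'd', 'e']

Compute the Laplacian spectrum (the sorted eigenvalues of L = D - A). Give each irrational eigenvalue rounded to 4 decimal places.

With the vertex order [a, b, c, d, e, f], the degrees are [5, 5, 5, 5, 5, 5], giving D = diag(5, 5, 5, 5, 5, 5) and L = D - A. L is symmetric positive semidefinite, so every eigenvalue is real and nonnegative. By the matrix-tree theorem the graph has (1/6) * product of the nonzero eigenvalues = 1296 spanning trees.

[0, 6, 6, 6, 6, 6]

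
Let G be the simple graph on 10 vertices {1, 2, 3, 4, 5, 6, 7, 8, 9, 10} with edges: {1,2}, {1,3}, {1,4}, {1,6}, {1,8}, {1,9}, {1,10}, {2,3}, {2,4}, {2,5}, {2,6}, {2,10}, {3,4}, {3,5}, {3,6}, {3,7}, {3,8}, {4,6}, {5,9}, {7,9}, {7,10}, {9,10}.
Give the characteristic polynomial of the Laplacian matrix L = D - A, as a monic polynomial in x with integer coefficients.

With the vertex order [1, 2, 3, 4, 5, 6, 7, 8, 9, 10], the degrees are [7, 6, 7, 4, 3, 4, 3, 2, 4, 4], giving D = diag(7, 6, 7, 4, 3, 4, 3, 2, 4, 4) and L = D - A. Computing det(xI - L) by cofactor expansion (or equivalently via sum-over-permutations) gives x^10 - 44x^9 + 836x^8 - 8986x^7 + 60107x^6 - 258976x^5 + 717384x^4 - 1229796x^3 + 1182120x^2 - 484950x. Since p(0) = det(-L) = 0, x divides p(x). The largest eigenvalue, 8.5060, is at most the vertex count 10. The eigenvalues sum to 44, which equals trace(L) = 2|E|.

x^10 - 44x^9 + 836x^8 - 8986x^7 + 60107x^6 - 258976x^5 + 717384x^4 - 1229796x^3 + 1182120x^2 - 484950x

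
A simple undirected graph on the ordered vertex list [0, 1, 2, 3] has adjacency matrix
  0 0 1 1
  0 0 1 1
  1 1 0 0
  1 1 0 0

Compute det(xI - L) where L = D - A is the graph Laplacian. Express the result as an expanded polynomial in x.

x^4 - 8x^3 + 20x^2 - 16x

Reading degrees in the order [0, 1, 2, 3] gives [2, 2, 2, 2]; set D = diag(2, 2, 2, 2) and form L = D - A. Computing det(xI - L) by cofactor expansion (or equivalently via sum-over-permutations) gives x^4 - 8x^3 + 20x^2 - 16x. The coefficient of x^3 equals -trace(L) = -8, matching the sum of degrees.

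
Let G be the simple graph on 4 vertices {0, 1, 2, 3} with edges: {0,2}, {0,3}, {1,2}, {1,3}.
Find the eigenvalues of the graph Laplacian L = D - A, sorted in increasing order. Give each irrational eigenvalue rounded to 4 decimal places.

[0, 2, 2, 4]

Reading degrees in the order [0, 1, 2, 3] gives [2, 2, 2, 2]; set D = diag(2, 2, 2, 2) and form L = D - A. The multiplicity of 0 as a Laplacian eigenvalue equals the number of connected components. There is one zero in the spectrum, matching the 1 component. The eigenvalues sum to 8, which equals trace(L) = 2|E|.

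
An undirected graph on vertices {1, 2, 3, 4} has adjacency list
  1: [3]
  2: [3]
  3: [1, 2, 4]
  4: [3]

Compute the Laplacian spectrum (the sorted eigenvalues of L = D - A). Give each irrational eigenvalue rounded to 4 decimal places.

Each diagonal entry of L is the vertex degree and each off-diagonal entry is -1 where an edge is present, 0 otherwise; in the order [1, 2, 3, 4] the diagonal is [1, 1, 3, 1]. The multiplicity of 0 as a Laplacian eigenvalue equals the number of connected components. The single zero eigenvalue shows the graph is connected. The eigenvalues sum to 6, which equals trace(L) = 2|E|.

[0, 1, 1, 4]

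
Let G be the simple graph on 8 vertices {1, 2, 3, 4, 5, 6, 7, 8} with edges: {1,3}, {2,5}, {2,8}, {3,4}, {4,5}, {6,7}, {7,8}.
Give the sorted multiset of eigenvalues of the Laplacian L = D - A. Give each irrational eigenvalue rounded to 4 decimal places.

Each diagonal entry of L is the vertex degree and each off-diagonal entry is -1 where an edge is present, 0 otherwise; in the order [1, 2, 3, 4, 5, 6, 7, 8] the diagonal is [1, 2, 2, 2, 2, 1, 2, 2]. The multiplicity of 0 as a Laplacian eigenvalue equals the number of connected components. The single zero eigenvalue shows the graph is connected. There is one zero in the spectrum, matching the 1 component.

[0, 0.1522, 0.5858, 1.2346, 2, 2.7654, 3.4142, 3.8478]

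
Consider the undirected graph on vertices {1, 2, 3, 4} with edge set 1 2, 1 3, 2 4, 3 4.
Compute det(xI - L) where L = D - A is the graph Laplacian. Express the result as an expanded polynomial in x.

x^4 - 8x^3 + 20x^2 - 16x

Reading degrees in the order [1, 2, 3, 4] gives [2, 2, 2, 2]; set D = diag(2, 2, 2, 2) and form L = D - A. The eigenvalues of L are [0, 2, 2, 4]; the characteristic polynomial is the product of (x - lambda_i), which multiplies out to x^4 - 8x^3 + 20x^2 - 16x. Since p(0) = det(-L) = 0, x divides p(x). By the matrix-tree theorem the graph has (1/4) * product of the nonzero eigenvalues = 4 spanning trees.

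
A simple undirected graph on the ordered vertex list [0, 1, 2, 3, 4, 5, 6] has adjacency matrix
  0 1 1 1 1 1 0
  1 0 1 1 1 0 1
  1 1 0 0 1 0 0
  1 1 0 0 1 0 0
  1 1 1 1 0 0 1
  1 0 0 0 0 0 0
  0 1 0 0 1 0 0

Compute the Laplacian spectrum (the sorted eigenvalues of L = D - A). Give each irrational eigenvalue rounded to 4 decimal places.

[0, 0.9275, 2.1187, 3, 5.6573, 6, 6.2965]

Each diagonal entry of L is the vertex degree and each off-diagonal entry is -1 where an edge is present, 0 otherwise; in the order [0, 1, 2, 3, 4, 5, 6] the diagonal is [5, 5, 3, 3, 5, 1, 2]. Diagonalising L (or applying a numerical eigensolver to the 7x7 matrix) gives the spectrum above. The single zero eigenvalue shows the graph is connected. There is one zero in the spectrum, matching the 1 component.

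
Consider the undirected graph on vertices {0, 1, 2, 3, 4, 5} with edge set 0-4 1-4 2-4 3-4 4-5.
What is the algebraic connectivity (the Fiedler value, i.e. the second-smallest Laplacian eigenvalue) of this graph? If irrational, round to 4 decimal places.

Each diagonal entry of L is the vertex degree and each off-diagonal entry is -1 where an edge is present, 0 otherwise; in the order [0, 1, 2, 3, 4, 5] the diagonal is [1, 1, 1, 1, 5, 1]. Computing the eigenvalues of L and sorting gives [0, 1, 1, 1, 1, 6]. The Fiedler value lambda_2 = 1 is strictly positive, so the graph is connected. The largest eigenvalue, 6, is at most the vertex count 6.

1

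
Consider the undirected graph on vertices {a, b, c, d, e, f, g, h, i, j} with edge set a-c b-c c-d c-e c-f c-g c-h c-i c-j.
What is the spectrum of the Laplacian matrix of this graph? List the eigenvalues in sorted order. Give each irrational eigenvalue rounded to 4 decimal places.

Each diagonal entry of L is the vertex degree and each off-diagonal entry is -1 where an edge is present, 0 otherwise; in the order [a, b, c, d, e, f, g, h, i, j] the diagonal is [1, 1, 9, 1, 1, 1, 1, 1, 1, 1]. The multiplicity of 0 as a Laplacian eigenvalue equals the number of connected components. The single zero eigenvalue shows the graph is connected. There is one zero in the spectrum, matching the 1 component.

[0, 1, 1, 1, 1, 1, 1, 1, 1, 10]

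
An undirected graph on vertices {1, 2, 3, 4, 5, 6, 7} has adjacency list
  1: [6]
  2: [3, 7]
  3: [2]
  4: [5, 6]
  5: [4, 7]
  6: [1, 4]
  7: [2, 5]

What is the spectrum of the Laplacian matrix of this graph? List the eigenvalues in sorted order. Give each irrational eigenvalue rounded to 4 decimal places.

With the vertex order [1, 2, 3, 4, 5, 6, 7], the degrees are [1, 2, 1, 2, 2, 2, 2], giving D = diag(1, 2, 1, 2, 2, 2, 2) and L = D - A. Since every row of L sums to 0, the all-ones vector is in the kernel and 0 is an eigenvalue.

[0, 0.1981, 0.7530, 1.5550, 2.4450, 3.2470, 3.8019]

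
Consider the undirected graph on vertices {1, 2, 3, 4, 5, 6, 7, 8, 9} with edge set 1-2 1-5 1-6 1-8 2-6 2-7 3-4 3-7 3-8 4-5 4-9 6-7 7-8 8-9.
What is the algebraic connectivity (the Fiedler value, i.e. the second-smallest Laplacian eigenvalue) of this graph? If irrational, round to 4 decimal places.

With the vertex order [1, 2, 3, 4, 5, 6, 7, 8, 9], the degrees are [4, 3, 3, 3, 2, 3, 4, 4, 2], giving D = diag(4, 3, 3, 3, 2, 3, 4, 4, 2) and L = D - A. The sorted Laplacian eigenvalues are [0, 1.0148, 1.5858, 2.3474, 3.3425, 4, 4.4142, 5.1494, 6.1458]; the algebraic connectivity is the second entry, 1.0148.

1.0148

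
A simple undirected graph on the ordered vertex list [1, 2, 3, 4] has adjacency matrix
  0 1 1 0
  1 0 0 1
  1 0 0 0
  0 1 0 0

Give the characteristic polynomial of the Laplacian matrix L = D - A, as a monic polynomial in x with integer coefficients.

Each diagonal entry of L is the vertex degree and each off-diagonal entry is -1 where an edge is present, 0 otherwise; in the order [1, 2, 3, 4] the diagonal is [2, 2, 1, 1]. L has integer entries, so p(x) = det(xI - L) has integer coefficients. Expanding the determinant yields x^4 - 6x^3 + 10x^2 - 4x. The coefficient of x^3 equals -trace(L) = -6, matching the sum of degrees.

x^4 - 6x^3 + 10x^2 - 4x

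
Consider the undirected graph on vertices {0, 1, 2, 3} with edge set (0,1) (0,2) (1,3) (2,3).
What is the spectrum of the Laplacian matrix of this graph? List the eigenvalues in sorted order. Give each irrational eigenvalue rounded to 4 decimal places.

[0, 2, 2, 4]

Each diagonal entry of L is the vertex degree and each off-diagonal entry is -1 where an edge is present, 0 otherwise; in the order [0, 1, 2, 3] the diagonal is [2, 2, 2, 2]. Since every row of L sums to 0, the all-ones vector is in the kernel and 0 is an eigenvalue. The eigenvalues sum to 8, which equals trace(L) = 2|E|.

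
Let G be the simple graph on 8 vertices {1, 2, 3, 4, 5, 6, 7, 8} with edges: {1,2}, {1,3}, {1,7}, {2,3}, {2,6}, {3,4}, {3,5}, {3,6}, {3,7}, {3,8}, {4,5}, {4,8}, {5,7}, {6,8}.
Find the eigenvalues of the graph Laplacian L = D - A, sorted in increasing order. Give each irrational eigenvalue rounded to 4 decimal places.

[0, 1.7530, 1.7530, 3.4450, 3.4450, 4.8019, 4.8019, 8]

With the vertex order [1, 2, 3, 4, 5, 6, 7, 8], the degrees are [3, 3, 7, 3, 3, 3, 3, 3], giving D = diag(3, 3, 7, 3, 3, 3, 3, 3) and L = D - A. The multiplicity of 0 as a Laplacian eigenvalue equals the number of connected components. By the matrix-tree theorem the graph has (1/8) * product of the nonzero eigenvalues = 841 spanning trees.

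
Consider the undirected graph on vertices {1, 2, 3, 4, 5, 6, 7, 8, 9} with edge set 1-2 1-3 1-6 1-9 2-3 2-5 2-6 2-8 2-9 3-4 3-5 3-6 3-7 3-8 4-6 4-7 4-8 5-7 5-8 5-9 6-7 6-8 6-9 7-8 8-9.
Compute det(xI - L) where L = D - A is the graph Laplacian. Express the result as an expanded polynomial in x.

With the vertex order [1, 2, 3, 4, 5, 6, 7, 8, 9], the degrees are [4, 6, 7, 4, 5, 7, 5, 7, 5], giving D = diag(4, 6, 7, 4, 5, 7, 5, 7, 5) and L = D - A. Computing det(xI - L) by cofactor expansion (or equivalently via sum-over-permutations) gives x^9 - 50x^8 + 1080x^7 - 13150x^6 + 98610x^5 - 465768x^4 + 1351294x^3 - 2197970x^2 + 1531665x. Since p(0) = det(-L) = 0, x divides p(x). By the matrix-tree theorem the graph has (1/9) * product of the nonzero eigenvalues = 170185 spanning trees.

x^9 - 50x^8 + 1080x^7 - 13150x^6 + 98610x^5 - 465768x^4 + 1351294x^3 - 2197970x^2 + 1531665x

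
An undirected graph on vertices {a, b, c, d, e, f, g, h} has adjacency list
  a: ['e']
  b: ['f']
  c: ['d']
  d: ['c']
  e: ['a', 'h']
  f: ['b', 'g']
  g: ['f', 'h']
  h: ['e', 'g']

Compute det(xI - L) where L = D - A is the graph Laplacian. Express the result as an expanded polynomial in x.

Each diagonal entry of L is the vertex degree and each off-diagonal entry is -1 where an edge is present, 0 otherwise; in the order [a, b, c, d, e, f, g, h] the diagonal is [1, 1, 1, 1, 2, 2, 2, 2]. Computing det(xI - L) by cofactor expansion (or equivalently via sum-over-permutations) gives x^8 - 12x^7 + 56x^6 - 128x^5 + 147x^4 - 76x^3 + 12x^2. The coefficient of x^7 equals -trace(L) = -12, matching the sum of degrees. There are 2 zeros in the spectrum, matching the 2 components. The eigenvalues sum to 12, which equals trace(L) = 2|E|.

x^8 - 12x^7 + 56x^6 - 128x^5 + 147x^4 - 76x^3 + 12x^2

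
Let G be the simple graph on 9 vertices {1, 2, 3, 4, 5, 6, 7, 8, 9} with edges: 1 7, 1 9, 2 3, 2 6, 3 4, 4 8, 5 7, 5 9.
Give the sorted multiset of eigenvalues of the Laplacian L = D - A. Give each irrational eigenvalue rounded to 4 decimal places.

With the vertex order [1, 2, 3, 4, 5, 6, 7, 8, 9], the degrees are [2, 2, 2, 2, 2, 1, 2, 1, 2], giving D = diag(2, 2, 2, 2, 2, 1, 2, 1, 2) and L = D - A. The multiplicity of 0 as a Laplacian eigenvalue equals the number of connected components. The 2 zero eigenvalues correspond to the 2 connected components. The eigenvalues sum to 16, which equals trace(L) = 2|E|.

[0, 0, 0.3820, 1.3820, 2, 2, 2.6180, 3.6180, 4]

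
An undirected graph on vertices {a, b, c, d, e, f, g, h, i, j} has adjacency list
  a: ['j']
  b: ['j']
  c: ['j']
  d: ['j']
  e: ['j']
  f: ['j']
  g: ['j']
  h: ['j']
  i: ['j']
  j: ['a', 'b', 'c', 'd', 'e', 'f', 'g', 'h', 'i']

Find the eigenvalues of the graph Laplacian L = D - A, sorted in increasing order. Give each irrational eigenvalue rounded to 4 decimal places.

[0, 1, 1, 1, 1, 1, 1, 1, 1, 10]

With the vertex order [a, b, c, d, e, f, g, h, i, j], the degrees are [1, 1, 1, 1, 1, 1, 1, 1, 1, 9], giving D = diag(1, 1, 1, 1, 1, 1, 1, 1, 1, 9) and L = D - A. L is symmetric positive semidefinite, so every eigenvalue is real and nonnegative. There is one zero in the spectrum, matching the 1 component.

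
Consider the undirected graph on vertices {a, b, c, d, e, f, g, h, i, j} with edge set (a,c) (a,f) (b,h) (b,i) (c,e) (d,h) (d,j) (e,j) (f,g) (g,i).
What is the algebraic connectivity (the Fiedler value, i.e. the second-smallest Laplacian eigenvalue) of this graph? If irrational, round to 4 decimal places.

0.3820

With the vertex order [a, b, c, d, e, f, g, h, i, j], the degrees are [2, 2, 2, 2, 2, 2, 2, 2, 2, 2], giving D = diag(2, 2, 2, 2, 2, 2, 2, 2, 2, 2) and L = D - A. The sorted Laplacian eigenvalues are [0, 0.3820, 0.3820, 1.3820, 1.3820, 2.6180, 2.6180, 3.6180, 3.6180, 4]; the algebraic connectivity is the second entry, 0.3820.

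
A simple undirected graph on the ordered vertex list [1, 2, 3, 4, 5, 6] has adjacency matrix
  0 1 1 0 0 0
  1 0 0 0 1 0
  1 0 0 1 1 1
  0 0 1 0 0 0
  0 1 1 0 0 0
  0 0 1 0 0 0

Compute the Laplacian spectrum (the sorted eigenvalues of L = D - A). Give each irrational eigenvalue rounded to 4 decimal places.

With the vertex order [1, 2, 3, 4, 5, 6], the degrees are [2, 2, 4, 1, 2, 1], giving D = diag(2, 2, 4, 1, 2, 1) and L = D - A. The multiplicity of 0 as a Laplacian eigenvalue equals the number of connected components. By the matrix-tree theorem the graph has (1/6) * product of the nonzero eigenvalues = 4 spanning trees.

[0, 0.7639, 1, 2, 3, 5.2361]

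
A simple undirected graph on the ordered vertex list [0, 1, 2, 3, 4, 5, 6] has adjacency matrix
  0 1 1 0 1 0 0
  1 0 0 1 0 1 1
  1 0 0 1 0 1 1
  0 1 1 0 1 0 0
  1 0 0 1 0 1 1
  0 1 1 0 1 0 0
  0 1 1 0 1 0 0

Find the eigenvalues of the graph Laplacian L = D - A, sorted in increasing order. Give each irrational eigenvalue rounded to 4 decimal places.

[0, 3, 3, 3, 4, 4, 7]

Each diagonal entry of L is the vertex degree and each off-diagonal entry is -1 where an edge is present, 0 otherwise; in the order [0, 1, 2, 3, 4, 5, 6] the diagonal is [3, 4, 4, 3, 4, 3, 3]. The multiplicity of 0 as a Laplacian eigenvalue equals the number of connected components. The single zero eigenvalue shows the graph is connected. The eigenvalues sum to 24, which equals trace(L) = 2|E|. There is one zero in the spectrum, matching the 1 component.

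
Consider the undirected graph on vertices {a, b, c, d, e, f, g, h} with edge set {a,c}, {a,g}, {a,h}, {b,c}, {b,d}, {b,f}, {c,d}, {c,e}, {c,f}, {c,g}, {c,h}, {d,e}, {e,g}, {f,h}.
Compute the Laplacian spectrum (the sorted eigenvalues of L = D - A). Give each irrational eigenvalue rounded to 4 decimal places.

Each diagonal entry of L is the vertex degree and each off-diagonal entry is -1 where an edge is present, 0 otherwise; in the order [a, b, c, d, e, f, g, h] the diagonal is [3, 3, 7, 3, 3, 3, 3, 3]. L is symmetric positive semidefinite, so every eigenvalue is real and nonnegative. The largest eigenvalue, 8, is at most the vertex count 8. By the matrix-tree theorem the graph has (1/8) * product of the nonzero eigenvalues = 841 spanning trees.

[0, 1.7530, 1.7530, 3.4450, 3.4450, 4.8019, 4.8019, 8]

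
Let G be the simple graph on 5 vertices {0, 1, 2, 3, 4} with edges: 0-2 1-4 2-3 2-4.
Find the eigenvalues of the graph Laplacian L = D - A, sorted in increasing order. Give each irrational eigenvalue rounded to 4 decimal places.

[0, 0.5188, 1, 2.3111, 4.1701]

With the vertex order [0, 1, 2, 3, 4], the degrees are [1, 1, 3, 1, 2], giving D = diag(1, 1, 3, 1, 2) and L = D - A. Since every row of L sums to 0, the all-ones vector is in the kernel and 0 is an eigenvalue. The single zero eigenvalue shows the graph is connected.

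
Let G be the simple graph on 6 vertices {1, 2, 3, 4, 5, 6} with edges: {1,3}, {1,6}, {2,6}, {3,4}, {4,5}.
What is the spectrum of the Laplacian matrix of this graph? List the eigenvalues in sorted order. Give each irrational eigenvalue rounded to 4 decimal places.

[0, 0.2679, 1, 2, 3, 3.7321]

Each diagonal entry of L is the vertex degree and each off-diagonal entry is -1 where an edge is present, 0 otherwise; in the order [1, 2, 3, 4, 5, 6] the diagonal is [2, 1, 2, 2, 1, 2]. L is symmetric positive semidefinite, so every eigenvalue is real and nonnegative. By the matrix-tree theorem the graph has (1/6) * product of the nonzero eigenvalues = 1 spanning tree. The largest eigenvalue, 3.7321, is at most the vertex count 6.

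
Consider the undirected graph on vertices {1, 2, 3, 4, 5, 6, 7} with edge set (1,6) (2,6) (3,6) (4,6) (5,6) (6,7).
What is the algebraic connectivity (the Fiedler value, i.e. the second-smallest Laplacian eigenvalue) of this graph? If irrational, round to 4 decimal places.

With the vertex order [1, 2, 3, 4, 5, 6, 7], the degrees are [1, 1, 1, 1, 1, 6, 1], giving D = diag(1, 1, 1, 1, 1, 6, 1) and L = D - A. Computing the eigenvalues of L and sorting gives [0, 1, 1, 1, 1, 1, 7]. The Fiedler value lambda_2 = 1 is strictly positive, so the graph is connected. There is one zero in the spectrum, matching the 1 component.

1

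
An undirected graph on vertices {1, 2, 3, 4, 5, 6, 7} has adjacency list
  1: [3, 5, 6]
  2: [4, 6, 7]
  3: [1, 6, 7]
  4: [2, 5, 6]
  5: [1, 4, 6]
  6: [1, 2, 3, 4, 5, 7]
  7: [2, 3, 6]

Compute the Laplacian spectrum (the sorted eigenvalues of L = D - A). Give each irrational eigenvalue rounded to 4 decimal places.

[0, 2, 2, 4, 4, 5, 7]

Reading degrees in the order [1, 2, 3, 4, 5, 6, 7] gives [3, 3, 3, 3, 3, 6, 3]; set D = diag(3, 3, 3, 3, 3, 6, 3) and form L = D - A. Diagonalising L (or applying a numerical eigensolver to the 7x7 matrix) gives the spectrum above. There is one zero in the spectrum, matching the 1 component. By the matrix-tree theorem the graph has (1/7) * product of the nonzero eigenvalues = 320 spanning trees.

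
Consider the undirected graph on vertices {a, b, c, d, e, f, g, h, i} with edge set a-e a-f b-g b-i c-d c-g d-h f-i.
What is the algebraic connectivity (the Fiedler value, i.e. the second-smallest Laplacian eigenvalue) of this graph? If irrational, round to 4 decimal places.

0.1206

Each diagonal entry of L is the vertex degree and each off-diagonal entry is -1 where an edge is present, 0 otherwise; in the order [a, b, c, d, e, f, g, h, i] the diagonal is [2, 2, 2, 2, 1, 2, 2, 1, 2]. Computing the eigenvalues of L and sorting gives [0, 0.1206, 0.4679, 1, 1.6527, 2.3473, 3, 3.5321, 3.8794]. The Fiedler value lambda_2 = 0.1206 is strictly positive, so the graph is connected. The largest eigenvalue, 3.8794, is at most the vertex count 9.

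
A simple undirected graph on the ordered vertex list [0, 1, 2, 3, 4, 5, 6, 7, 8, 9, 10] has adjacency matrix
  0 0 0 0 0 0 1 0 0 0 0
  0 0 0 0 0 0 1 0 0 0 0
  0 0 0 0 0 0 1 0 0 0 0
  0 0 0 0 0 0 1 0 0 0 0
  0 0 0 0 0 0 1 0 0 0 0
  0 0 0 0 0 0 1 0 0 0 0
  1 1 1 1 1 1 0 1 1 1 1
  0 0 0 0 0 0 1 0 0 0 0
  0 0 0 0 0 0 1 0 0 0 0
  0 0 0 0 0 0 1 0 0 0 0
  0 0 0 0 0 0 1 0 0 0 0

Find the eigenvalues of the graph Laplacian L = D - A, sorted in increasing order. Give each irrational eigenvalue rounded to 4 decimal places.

With the vertex order [0, 1, 2, 3, 4, 5, 6, 7, 8, 9, 10], the degrees are [1, 1, 1, 1, 1, 1, 10, 1, 1, 1, 1], giving D = diag(1, 1, 1, 1, 1, 1, 10, 1, 1, 1, 1) and L = D - A. Since every row of L sums to 0, the all-ones vector is in the kernel and 0 is an eigenvalue. The single zero eigenvalue shows the graph is connected.

[0, 1, 1, 1, 1, 1, 1, 1, 1, 1, 11]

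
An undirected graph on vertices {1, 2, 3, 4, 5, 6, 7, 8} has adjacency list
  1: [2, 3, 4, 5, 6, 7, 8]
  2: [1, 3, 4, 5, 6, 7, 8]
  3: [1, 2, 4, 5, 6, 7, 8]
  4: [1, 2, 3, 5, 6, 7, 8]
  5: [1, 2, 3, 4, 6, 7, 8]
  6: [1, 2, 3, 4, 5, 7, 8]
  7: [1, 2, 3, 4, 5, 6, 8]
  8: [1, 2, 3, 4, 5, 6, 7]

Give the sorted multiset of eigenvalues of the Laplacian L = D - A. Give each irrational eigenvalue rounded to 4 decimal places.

With the vertex order [1, 2, 3, 4, 5, 6, 7, 8], the degrees are [7, 7, 7, 7, 7, 7, 7, 7], giving D = diag(7, 7, 7, 7, 7, 7, 7, 7) and L = D - A. Since every row of L sums to 0, the all-ones vector is in the kernel and 0 is an eigenvalue.

[0, 8, 8, 8, 8, 8, 8, 8]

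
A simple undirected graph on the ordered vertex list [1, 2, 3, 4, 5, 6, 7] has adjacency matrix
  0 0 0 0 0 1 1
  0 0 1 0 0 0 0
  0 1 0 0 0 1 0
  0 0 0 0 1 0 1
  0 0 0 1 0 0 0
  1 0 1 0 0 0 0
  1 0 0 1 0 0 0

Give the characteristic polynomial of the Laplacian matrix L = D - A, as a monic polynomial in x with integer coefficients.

With the vertex order [1, 2, 3, 4, 5, 6, 7], the degrees are [2, 1, 2, 2, 1, 2, 2], giving D = diag(2, 1, 2, 2, 1, 2, 2) and L = D - A. Computing det(xI - L) by cofactor expansion (or equivalently via sum-over-permutations) gives x^7 - 12x^6 + 55x^5 - 120x^4 + 126x^3 - 56x^2 + 7x. The coefficient of x^6 equals -trace(L) = -12, matching the sum of degrees. The largest eigenvalue, 3.8019, is at most the vertex count 7.

x^7 - 12x^6 + 55x^5 - 120x^4 + 126x^3 - 56x^2 + 7x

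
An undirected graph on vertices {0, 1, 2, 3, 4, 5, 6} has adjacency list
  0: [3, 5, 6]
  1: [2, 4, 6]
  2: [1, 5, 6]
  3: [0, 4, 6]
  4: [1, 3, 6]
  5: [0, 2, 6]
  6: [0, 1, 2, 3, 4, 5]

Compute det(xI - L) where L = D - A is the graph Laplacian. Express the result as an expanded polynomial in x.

Reading degrees in the order [0, 1, 2, 3, 4, 5, 6] gives [3, 3, 3, 3, 3, 3, 6]; set D = diag(3, 3, 3, 3, 3, 3, 6) and form L = D - A. The eigenvalues of L are [0, 2, 2, 4, 4, 5, 7]; the characteristic polynomial is the product of (x - lambda_i), which multiplies out to x^7 - 24x^6 + 231x^5 - 1140x^4 + 3036x^3 - 4128x^2 + 2240x. The constant term is 0 because L is singular (the all-ones vector lies in its kernel).

x^7 - 24x^6 + 231x^5 - 1140x^4 + 3036x^3 - 4128x^2 + 2240x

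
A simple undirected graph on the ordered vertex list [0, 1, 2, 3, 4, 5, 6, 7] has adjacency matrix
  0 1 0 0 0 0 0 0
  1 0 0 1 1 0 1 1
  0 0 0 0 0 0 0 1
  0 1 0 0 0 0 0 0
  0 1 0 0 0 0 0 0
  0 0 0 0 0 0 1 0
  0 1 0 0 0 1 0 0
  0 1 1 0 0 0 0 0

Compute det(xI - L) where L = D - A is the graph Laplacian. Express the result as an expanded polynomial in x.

Reading degrees in the order [0, 1, 2, 3, 4, 5, 6, 7] gives [1, 5, 1, 1, 1, 1, 2, 2]; set D = diag(1, 5, 1, 1, 1, 1, 2, 2) and form L = D - A. L has integer entries, so p(x) = det(xI - L) has integer coefficients. Expanding the determinant yields x^8 - 14x^7 + 72x^6 - 180x^5 + 238x^4 - 168x^3 + 59x^2 - 8x. The coefficient of x^7 equals -trace(L) = -14, matching the sum of degrees. There is one zero in the spectrum, matching the 1 component. The largest eigenvalue, 6.1004, is at most the vertex count 8.

x^8 - 14x^7 + 72x^6 - 180x^5 + 238x^4 - 168x^3 + 59x^2 - 8x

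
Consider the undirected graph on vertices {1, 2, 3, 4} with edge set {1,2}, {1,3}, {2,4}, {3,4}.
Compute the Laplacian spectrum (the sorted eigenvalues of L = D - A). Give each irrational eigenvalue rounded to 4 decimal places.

[0, 2, 2, 4]

Reading degrees in the order [1, 2, 3, 4] gives [2, 2, 2, 2]; set D = diag(2, 2, 2, 2) and form L = D - A. Diagonalising L (or applying a numerical eigensolver to the 4x4 matrix) gives the spectrum above. The single zero eigenvalue shows the graph is connected. The largest eigenvalue, 4, is at most the vertex count 4. There is one zero in the spectrum, matching the 1 component.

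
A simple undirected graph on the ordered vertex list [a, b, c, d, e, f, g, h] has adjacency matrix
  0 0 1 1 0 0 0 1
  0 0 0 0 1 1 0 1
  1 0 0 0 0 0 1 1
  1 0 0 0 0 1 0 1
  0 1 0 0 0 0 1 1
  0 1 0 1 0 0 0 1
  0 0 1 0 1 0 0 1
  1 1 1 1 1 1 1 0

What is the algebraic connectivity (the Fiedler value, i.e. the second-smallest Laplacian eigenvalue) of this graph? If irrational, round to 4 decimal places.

With the vertex order [a, b, c, d, e, f, g, h], the degrees are [3, 3, 3, 3, 3, 3, 3, 7], giving D = diag(3, 3, 3, 3, 3, 3, 3, 7) and L = D - A. The smallest Laplacian eigenvalue is always 0. The next one, lambda_2 = 1.7530, measures how hard the graph is to disconnect: larger values mean better connectivity. There is one zero in the spectrum, matching the 1 component.

1.7530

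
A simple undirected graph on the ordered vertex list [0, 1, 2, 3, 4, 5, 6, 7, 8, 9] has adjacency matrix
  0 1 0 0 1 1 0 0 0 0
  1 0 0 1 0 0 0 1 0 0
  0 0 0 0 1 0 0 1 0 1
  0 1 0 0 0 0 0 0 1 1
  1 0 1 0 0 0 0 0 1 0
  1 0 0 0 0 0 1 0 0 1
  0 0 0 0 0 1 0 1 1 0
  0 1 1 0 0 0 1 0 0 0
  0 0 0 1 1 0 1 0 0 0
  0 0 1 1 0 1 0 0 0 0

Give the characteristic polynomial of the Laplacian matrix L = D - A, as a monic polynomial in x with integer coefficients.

x^10 - 30x^9 + 390x^8 - 2880x^7 + 13305x^6 - 39882x^5 + 77640x^4 - 94800x^3 + 66000x^2 - 20000x

Reading degrees in the order [0, 1, 2, 3, 4, 5, 6, 7, 8, 9] gives [3, 3, 3, 3, 3, 3, 3, 3, 3, 3]; set D = diag(3, 3, 3, 3, 3, 3, 3, 3, 3, 3) and form L = D - A. Computing det(xI - L) by cofactor expansion (or equivalently via sum-over-permutations) gives x^10 - 30x^9 + 390x^8 - 2880x^7 + 13305x^6 - 39882x^5 + 77640x^4 - 94800x^3 + 66000x^2 - 20000x. Since p(0) = det(-L) = 0, x divides p(x). The largest eigenvalue, 5, is at most the vertex count 10. The eigenvalues sum to 30, which equals trace(L) = 2|E|.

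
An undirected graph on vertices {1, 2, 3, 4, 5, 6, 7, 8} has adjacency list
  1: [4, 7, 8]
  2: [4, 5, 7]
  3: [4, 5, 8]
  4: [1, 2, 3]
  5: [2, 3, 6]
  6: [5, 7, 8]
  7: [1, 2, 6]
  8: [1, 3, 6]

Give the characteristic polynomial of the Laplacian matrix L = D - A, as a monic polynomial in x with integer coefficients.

Reading degrees in the order [1, 2, 3, 4, 5, 6, 7, 8] gives [3, 3, 3, 3, 3, 3, 3, 3]; set D = diag(3, 3, 3, 3, 3, 3, 3, 3) and form L = D - A. The eigenvalues of L are [0, 2, 2, 2, 4, 4, 4, 6]; the characteristic polynomial is the product of (x - lambda_i), which multiplies out to x^8 - 24x^7 + 240x^6 - 1296x^5 + 4080x^4 - 7488x^3 + 7424x^2 - 3072x. Since p(0) = det(-L) = 0, x divides p(x). There is one zero in the spectrum, matching the 1 component.

x^8 - 24x^7 + 240x^6 - 1296x^5 + 4080x^4 - 7488x^3 + 7424x^2 - 3072x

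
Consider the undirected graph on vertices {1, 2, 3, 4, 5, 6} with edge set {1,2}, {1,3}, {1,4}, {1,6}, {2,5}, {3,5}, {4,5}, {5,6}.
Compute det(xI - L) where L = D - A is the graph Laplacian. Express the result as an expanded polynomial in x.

x^6 - 16x^5 + 96x^4 - 272x^3 + 368x^2 - 192x

Each diagonal entry of L is the vertex degree and each off-diagonal entry is -1 where an edge is present, 0 otherwise; in the order [1, 2, 3, 4, 5, 6] the diagonal is [4, 2, 2, 2, 4, 2]. The eigenvalues of L are [0, 2, 2, 2, 4, 6]; the characteristic polynomial is the product of (x - lambda_i), which multiplies out to x^6 - 16x^5 + 96x^4 - 272x^3 + 368x^2 - 192x. Since p(0) = det(-L) = 0, x divides p(x). There is one zero in the spectrum, matching the 1 component.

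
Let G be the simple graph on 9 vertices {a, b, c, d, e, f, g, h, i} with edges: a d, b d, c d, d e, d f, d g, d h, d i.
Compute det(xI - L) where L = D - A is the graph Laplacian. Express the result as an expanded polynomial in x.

With the vertex order [a, b, c, d, e, f, g, h, i], the degrees are [1, 1, 1, 8, 1, 1, 1, 1, 1], giving D = diag(1, 1, 1, 8, 1, 1, 1, 1, 1) and L = D - A. The eigenvalues of L are [0, 1, 1, 1, 1, 1, 1, 1, 9]; the characteristic polynomial is the product of (x - lambda_i), which multiplies out to x^9 - 16x^8 + 84x^7 - 224x^6 + 350x^5 - 336x^4 + 196x^3 - 64x^2 + 9x. The coefficient of x^8 equals -trace(L) = -16, matching the sum of degrees. The largest eigenvalue, 9, is at most the vertex count 9.

x^9 - 16x^8 + 84x^7 - 224x^6 + 350x^5 - 336x^4 + 196x^3 - 64x^2 + 9x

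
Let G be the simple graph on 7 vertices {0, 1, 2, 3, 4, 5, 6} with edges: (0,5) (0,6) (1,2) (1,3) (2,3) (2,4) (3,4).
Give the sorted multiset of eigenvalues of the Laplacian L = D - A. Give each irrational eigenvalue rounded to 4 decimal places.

[0, 0, 1, 2, 3, 4, 4]

Reading degrees in the order [0, 1, 2, 3, 4, 5, 6] gives [2, 2, 3, 3, 2, 1, 1]; set D = diag(2, 2, 3, 3, 2, 1, 1) and form L = D - A. L is symmetric positive semidefinite, so every eigenvalue is real and nonnegative. The 2 zero eigenvalues correspond to the 2 connected components. The largest eigenvalue, 4, is at most the vertex count 7.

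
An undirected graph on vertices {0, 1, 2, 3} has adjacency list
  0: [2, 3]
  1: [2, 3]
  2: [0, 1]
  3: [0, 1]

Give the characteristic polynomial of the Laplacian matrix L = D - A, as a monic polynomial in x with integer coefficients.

x^4 - 8x^3 + 20x^2 - 16x

With the vertex order [0, 1, 2, 3], the degrees are [2, 2, 2, 2], giving D = diag(2, 2, 2, 2) and L = D - A. The eigenvalues of L are [0, 2, 2, 4]; the characteristic polynomial is the product of (x - lambda_i), which multiplies out to x^4 - 8x^3 + 20x^2 - 16x. The coefficient of x^3 equals -trace(L) = -8, matching the sum of degrees. The eigenvalues sum to 8, which equals trace(L) = 2|E|.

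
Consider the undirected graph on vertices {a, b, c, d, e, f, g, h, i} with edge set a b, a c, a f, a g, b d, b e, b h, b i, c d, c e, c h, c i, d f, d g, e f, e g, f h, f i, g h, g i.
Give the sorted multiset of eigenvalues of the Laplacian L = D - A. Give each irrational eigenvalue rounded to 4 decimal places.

Reading degrees in the order [a, b, c, d, e, f, g, h, i] gives [4, 5, 5, 4, 4, 5, 5, 4, 4]; set D = diag(4, 5, 5, 4, 4, 5, 5, 4, 4) and form L = D - A. Since every row of L sums to 0, the all-ones vector is in the kernel and 0 is an eigenvalue. The single zero eigenvalue shows the graph is connected. The eigenvalues sum to 40, which equals trace(L) = 2|E|. There is one zero in the spectrum, matching the 1 component.

[0, 4, 4, 4, 4, 5, 5, 5, 9]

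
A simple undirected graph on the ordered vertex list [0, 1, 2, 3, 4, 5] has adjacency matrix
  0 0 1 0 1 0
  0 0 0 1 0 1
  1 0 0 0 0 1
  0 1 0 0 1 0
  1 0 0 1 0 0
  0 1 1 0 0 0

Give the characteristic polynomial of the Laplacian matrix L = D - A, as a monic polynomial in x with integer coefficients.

With the vertex order [0, 1, 2, 3, 4, 5], the degrees are [2, 2, 2, 2, 2, 2], giving D = diag(2, 2, 2, 2, 2, 2) and L = D - A. Computing det(xI - L) by cofactor expansion (or equivalently via sum-over-permutations) gives x^6 - 12x^5 + 54x^4 - 112x^3 + 105x^2 - 36x. The coefficient of x^5 equals -trace(L) = -12, matching the sum of degrees. By the matrix-tree theorem the graph has (1/6) * product of the nonzero eigenvalues = 6 spanning trees.

x^6 - 12x^5 + 54x^4 - 112x^3 + 105x^2 - 36x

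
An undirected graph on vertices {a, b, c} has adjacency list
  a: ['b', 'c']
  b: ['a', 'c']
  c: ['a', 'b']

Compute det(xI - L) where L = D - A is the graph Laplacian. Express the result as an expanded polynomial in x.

Reading degrees in the order [a, b, c] gives [2, 2, 2]; set D = diag(2, 2, 2) and form L = D - A. L has integer entries, so p(x) = det(xI - L) has integer coefficients. Expanding the determinant yields x^3 - 6x^2 + 9x. The coefficient of x^2 equals -trace(L) = -6, matching the sum of degrees. There is one zero in the spectrum, matching the 1 component. The eigenvalues sum to 6, which equals trace(L) = 2|E|.

x^3 - 6x^2 + 9x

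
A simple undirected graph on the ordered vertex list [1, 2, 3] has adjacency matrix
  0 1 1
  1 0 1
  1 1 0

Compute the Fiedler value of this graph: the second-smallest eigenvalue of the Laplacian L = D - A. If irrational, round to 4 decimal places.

3

Reading degrees in the order [1, 2, 3] gives [2, 2, 2]; set D = diag(2, 2, 2) and form L = D - A. The smallest Laplacian eigenvalue is always 0. The next one, lambda_2 = 3, measures how hard the graph is to disconnect: larger values mean better connectivity.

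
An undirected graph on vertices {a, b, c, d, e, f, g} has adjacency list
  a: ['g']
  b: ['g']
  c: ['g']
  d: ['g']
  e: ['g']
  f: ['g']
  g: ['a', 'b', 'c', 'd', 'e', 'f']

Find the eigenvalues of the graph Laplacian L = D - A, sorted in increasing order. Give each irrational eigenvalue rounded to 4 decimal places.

Each diagonal entry of L is the vertex degree and each off-diagonal entry is -1 where an edge is present, 0 otherwise; in the order [a, b, c, d, e, f, g] the diagonal is [1, 1, 1, 1, 1, 1, 6]. Since every row of L sums to 0, the all-ones vector is in the kernel and 0 is an eigenvalue. There is one zero in the spectrum, matching the 1 component.

[0, 1, 1, 1, 1, 1, 7]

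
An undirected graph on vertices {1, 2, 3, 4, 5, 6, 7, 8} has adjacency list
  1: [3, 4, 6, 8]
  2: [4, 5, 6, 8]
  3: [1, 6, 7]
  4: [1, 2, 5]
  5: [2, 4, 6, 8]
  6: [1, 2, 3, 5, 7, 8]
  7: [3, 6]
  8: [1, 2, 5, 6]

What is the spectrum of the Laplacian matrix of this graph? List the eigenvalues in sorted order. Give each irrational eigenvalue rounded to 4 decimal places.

Reading degrees in the order [1, 2, 3, 4, 5, 6, 7, 8] gives [4, 4, 3, 3, 4, 6, 2, 4]; set D = diag(4, 4, 3, 3, 4, 6, 2, 4) and form L = D - A. L is symmetric positive semidefinite, so every eigenvalue is real and nonnegative. The single zero eigenvalue shows the graph is connected.

[0, 1.2930, 3, 3.2523, 4.3199, 5, 5.9240, 7.2108]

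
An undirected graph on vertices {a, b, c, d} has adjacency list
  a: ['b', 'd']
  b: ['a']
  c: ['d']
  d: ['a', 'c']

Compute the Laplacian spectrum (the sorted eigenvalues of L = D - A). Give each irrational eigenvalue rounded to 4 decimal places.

[0, 0.5858, 2, 3.4142]

Reading degrees in the order [a, b, c, d] gives [2, 1, 1, 2]; set D = diag(2, 1, 1, 2) and form L = D - A. Since every row of L sums to 0, the all-ones vector is in the kernel and 0 is an eigenvalue.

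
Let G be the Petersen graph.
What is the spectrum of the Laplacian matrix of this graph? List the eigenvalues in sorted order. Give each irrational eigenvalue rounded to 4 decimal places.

[0, 2, 2, 2, 2, 2, 5, 5, 5, 5]

The graph has 10 vertices and degree multiset [3, 3, 3, 3, 3, 3, 3, 3, 3, 3]; D is the diagonal matrix of degrees and L = D - A. Diagonalising L (or applying a numerical eigensolver to the 10x10 matrix) gives the spectrum above. The single zero eigenvalue shows the graph is connected. There is one zero in the spectrum, matching the 1 component.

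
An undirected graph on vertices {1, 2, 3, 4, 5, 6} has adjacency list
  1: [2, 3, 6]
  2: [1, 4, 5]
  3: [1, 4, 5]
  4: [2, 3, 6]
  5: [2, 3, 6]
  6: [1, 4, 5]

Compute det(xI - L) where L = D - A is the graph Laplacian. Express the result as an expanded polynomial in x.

Each diagonal entry of L is the vertex degree and each off-diagonal entry is -1 where an edge is present, 0 otherwise; in the order [1, 2, 3, 4, 5, 6] the diagonal is [3, 3, 3, 3, 3, 3]. Computing det(xI - L) by cofactor expansion (or equivalently via sum-over-permutations) gives x^6 - 18x^5 + 126x^4 - 432x^3 + 729x^2 - 486x. The coefficient of x^5 equals -trace(L) = -18, matching the sum of degrees. There is one zero in the spectrum, matching the 1 component.

x^6 - 18x^5 + 126x^4 - 432x^3 + 729x^2 - 486x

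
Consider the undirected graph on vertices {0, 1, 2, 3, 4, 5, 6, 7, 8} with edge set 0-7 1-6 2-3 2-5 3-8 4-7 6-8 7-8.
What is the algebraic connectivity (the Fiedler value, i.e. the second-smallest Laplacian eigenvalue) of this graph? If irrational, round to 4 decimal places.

Each diagonal entry of L is the vertex degree and each off-diagonal entry is -1 where an edge is present, 0 otherwise; in the order [0, 1, 2, 3, 4, 5, 6, 7, 8] the diagonal is [1, 1, 2, 2, 1, 1, 2, 3, 3]. Computing the eigenvalues of L and sorting gives [0, 0.2217, 0.3327, 1, 1.1923, 2.1071, 3, 3.4413, 4.7049]. The Fiedler value lambda_2 = 0.2217 is strictly positive, so the graph is connected.

0.2217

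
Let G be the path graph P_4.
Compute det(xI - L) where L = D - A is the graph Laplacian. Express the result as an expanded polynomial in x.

x^4 - 6x^3 + 10x^2 - 4x

The graph has 4 vertices and degree multiset [2, 2, 1, 1]; D is the diagonal matrix of degrees and L = D - A. L has integer entries, so p(x) = det(xI - L) has integer coefficients. Expanding the determinant yields x^4 - 6x^3 + 10x^2 - 4x. The constant term is 0 because L is singular (the all-ones vector lies in its kernel).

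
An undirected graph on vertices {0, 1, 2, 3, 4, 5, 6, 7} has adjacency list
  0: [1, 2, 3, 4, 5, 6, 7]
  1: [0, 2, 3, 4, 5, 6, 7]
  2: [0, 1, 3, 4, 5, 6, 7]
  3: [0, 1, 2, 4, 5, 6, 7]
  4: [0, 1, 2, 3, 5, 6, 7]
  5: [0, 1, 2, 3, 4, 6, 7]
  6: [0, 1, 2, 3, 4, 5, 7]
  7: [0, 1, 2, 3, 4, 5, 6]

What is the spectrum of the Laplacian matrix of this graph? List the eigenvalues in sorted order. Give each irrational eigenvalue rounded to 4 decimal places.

Each diagonal entry of L is the vertex degree and each off-diagonal entry is -1 where an edge is present, 0 otherwise; in the order [0, 1, 2, 3, 4, 5, 6, 7] the diagonal is [7, 7, 7, 7, 7, 7, 7, 7]. Since every row of L sums to 0, the all-ones vector is in the kernel and 0 is an eigenvalue. The single zero eigenvalue shows the graph is connected. The eigenvalues sum to 56, which equals trace(L) = 2|E|.

[0, 8, 8, 8, 8, 8, 8, 8]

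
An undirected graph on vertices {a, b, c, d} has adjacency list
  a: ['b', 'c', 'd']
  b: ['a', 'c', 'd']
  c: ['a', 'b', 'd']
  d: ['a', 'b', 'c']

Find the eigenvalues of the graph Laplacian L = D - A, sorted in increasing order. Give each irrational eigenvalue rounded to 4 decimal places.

[0, 4, 4, 4]

With the vertex order [a, b, c, d], the degrees are [3, 3, 3, 3], giving D = diag(3, 3, 3, 3) and L = D - A. L is symmetric positive semidefinite, so every eigenvalue is real and nonnegative. The eigenvalues sum to 12, which equals trace(L) = 2|E|.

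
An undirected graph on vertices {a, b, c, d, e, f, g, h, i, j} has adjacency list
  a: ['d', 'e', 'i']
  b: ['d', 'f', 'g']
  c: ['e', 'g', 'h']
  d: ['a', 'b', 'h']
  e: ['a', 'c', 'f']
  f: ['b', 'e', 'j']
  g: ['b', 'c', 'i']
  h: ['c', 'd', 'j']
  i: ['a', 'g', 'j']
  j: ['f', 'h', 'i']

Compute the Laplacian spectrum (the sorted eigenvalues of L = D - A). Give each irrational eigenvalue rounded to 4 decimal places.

[0, 2, 2, 2, 2, 2, 5, 5, 5, 5]

Each diagonal entry of L is the vertex degree and each off-diagonal entry is -1 where an edge is present, 0 otherwise; in the order [a, b, c, d, e, f, g, h, i, j] the diagonal is [3, 3, 3, 3, 3, 3, 3, 3, 3, 3]. The multiplicity of 0 as a Laplacian eigenvalue equals the number of connected components.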